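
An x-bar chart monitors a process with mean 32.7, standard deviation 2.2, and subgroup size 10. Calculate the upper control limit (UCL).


UCL = 32.7 + 3 * 2.2 / sqrt(10)

34.79


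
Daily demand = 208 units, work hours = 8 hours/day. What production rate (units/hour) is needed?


Formula: Production Rate = Daily Demand / Available Hours
Rate = 208 units/day / 8 hours/day
Rate = 26.0 units/hour

26.0 units/hour


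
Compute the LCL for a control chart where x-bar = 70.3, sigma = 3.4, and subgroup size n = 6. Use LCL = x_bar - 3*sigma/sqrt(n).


LCL = 70.3 - 3 * 3.4 / sqrt(6)

66.14


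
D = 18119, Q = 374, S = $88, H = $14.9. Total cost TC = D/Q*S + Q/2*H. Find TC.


TC = 18119/374 * 88 + 374/2 * 14.9

$7049.59


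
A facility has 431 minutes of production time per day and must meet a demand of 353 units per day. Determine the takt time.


Formula: Takt Time = Available Production Time / Customer Demand
Takt = 431 min/day / 353 units/day
Takt = 1.22 min/unit

1.22 min/unit


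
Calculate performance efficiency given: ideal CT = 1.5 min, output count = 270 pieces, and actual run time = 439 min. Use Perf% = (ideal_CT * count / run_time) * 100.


Formula: Performance = (Ideal CT * Total Count) / Run Time * 100
Ideal output time = 1.5 * 270 = 405.0 min
Performance = 405.0 / 439 * 100 = 92.3%

92.3%


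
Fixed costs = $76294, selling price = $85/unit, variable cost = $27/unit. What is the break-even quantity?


Formula: BEQ = Fixed Costs / (Price - Variable Cost)
Contribution margin = $85 - $27 = $58/unit
BEQ = ceil($76294 / $58/unit) = ceil(1315.41) = 1316 units

1316 units


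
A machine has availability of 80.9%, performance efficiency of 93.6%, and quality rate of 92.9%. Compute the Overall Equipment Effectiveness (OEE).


Formula: OEE = Availability * Performance * Quality / 10000
A * P = 80.9% * 93.6% / 100 = 75.72%
OEE = 75.72% * 92.9% / 100 = 70.3%

70.3%


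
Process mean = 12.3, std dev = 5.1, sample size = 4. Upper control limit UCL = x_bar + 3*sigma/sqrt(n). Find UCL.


UCL = 12.3 + 3 * 5.1 / sqrt(4)

19.95


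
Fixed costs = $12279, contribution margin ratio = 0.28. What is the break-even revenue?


Formula: BER = Fixed Costs / Contribution Margin Ratio
BER = $12279 / 0.28
BER = $43853.57 (to the nearest cent)

$43853.57


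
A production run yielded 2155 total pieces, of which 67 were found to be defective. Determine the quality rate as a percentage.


Formula: Quality Rate = Good Pieces / Total Pieces * 100
Good pieces = 2155 - 67 = 2088
QR = 2088 / 2155 * 100 = 96.9%

96.9%


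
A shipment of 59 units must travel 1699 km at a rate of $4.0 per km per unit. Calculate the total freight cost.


TC = dist * cost * units = 1699 * 4.0 * 59 = $400964.00

$400964.00


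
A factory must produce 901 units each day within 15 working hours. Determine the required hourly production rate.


Formula: Production Rate = Daily Demand / Available Hours
Rate = 901 units/day / 15 hours/day
Rate = 60.1 units/hour

60.1 units/hour


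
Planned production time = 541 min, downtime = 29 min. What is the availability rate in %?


Formula: Availability = (Planned Time - Downtime) / Planned Time * 100
Uptime = 541 - 29 = 512 min
Availability = 512 / 541 * 100 = 94.6%

94.6%


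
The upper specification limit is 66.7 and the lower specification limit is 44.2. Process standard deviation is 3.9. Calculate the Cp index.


Cp = (66.7 - 44.2) / (6 * 3.9)

0.96


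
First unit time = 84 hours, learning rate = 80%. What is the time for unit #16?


Formula: T_n = T_1 * (learning_rate)^(log2(n)) where learning_rate = rate/100
Doublings = log2(16) = 4
T_n = 84 * 0.8^4
T_n = 84 * 0.4096 = 34.4 hours

34.4 hours


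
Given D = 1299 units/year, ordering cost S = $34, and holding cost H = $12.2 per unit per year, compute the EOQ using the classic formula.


Formula: EOQ = sqrt(2 * D * S / H)
Numerator: 2 * 1299 * 34 = 88332
2DS/H = 88332 / 12.2 = 7240.3
EOQ = sqrt(7240.3) = 85.1 units

85.1 units


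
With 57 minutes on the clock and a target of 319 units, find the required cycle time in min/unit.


Formula: CT = Available Time / Number of Units
CT = 57 min / 319 units
CT = 0.18 min/unit

0.18 min/unit


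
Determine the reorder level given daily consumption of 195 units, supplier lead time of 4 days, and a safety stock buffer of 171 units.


Formula: ROP = (Daily Demand * Lead Time) + Safety Stock
Demand during lead time = 195 * 4 = 780 units
ROP = 780 + 171 = 951 units

951 units


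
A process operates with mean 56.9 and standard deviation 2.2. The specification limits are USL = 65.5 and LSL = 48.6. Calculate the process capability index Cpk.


Cpu = (65.5 - 56.9) / (3 * 2.2) = 1.3
Cpl = (56.9 - 48.6) / (3 * 2.2) = 1.26
Cpk = min(1.3, 1.26) = 1.26

1.26


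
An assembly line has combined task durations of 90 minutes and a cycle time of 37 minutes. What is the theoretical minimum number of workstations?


Formula: N_min = ceil(Sum of Task Times / Cycle Time)
N_min = ceil(90 min / 37 min) = ceil(2.4324)
N_min = 3 stations

3


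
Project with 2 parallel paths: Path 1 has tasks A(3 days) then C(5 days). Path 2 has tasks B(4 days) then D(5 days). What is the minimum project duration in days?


Path 1 = 3 + 5 = 8 days
Path 2 = 4 + 5 = 9 days
Duration = max(8, 9) = 9 days

9 days


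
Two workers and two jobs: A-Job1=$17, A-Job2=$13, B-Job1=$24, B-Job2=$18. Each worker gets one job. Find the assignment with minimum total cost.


Option 1: A->1 + B->2 = $17 + $18 = $35
Option 2: A->2 + B->1 = $13 + $24 = $37
Min cost = min($35, $37) = $35

$35


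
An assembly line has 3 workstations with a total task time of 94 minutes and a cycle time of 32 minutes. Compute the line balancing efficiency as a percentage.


Formula: Efficiency = Sum of Task Times / (N_stations * CT) * 100
Total station capacity = 3 stations * 32 min = 96 min
Efficiency = 94 / 96 * 100 = 97.9%

97.9%


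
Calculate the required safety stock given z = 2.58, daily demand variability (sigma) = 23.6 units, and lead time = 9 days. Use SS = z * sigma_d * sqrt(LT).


Formula: SS = z * sigma_d * sqrt(LT)
sqrt(LT) = sqrt(9) = 3.0
SS = 2.58 * 23.6 * 3.0
SS = 182.7 units

182.7 units


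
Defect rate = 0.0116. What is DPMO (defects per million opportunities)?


DPMO = defect_rate * 1000000 = 0.0116 * 1000000

11600


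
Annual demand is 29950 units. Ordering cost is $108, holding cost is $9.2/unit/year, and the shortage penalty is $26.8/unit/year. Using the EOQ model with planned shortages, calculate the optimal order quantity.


Formula: EOQ* = sqrt(2DS/H) * sqrt((H+P)/P)
Base EOQ = sqrt(2*29950*108/9.2) = 838.55 units
Correction = sqrt((9.2+26.8)/26.8) = 1.159
EOQ* = 838.55 * 1.159 = 971.9 units

971.9 units


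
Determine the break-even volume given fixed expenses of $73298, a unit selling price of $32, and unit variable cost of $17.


Formula: BEQ = Fixed Costs / (Price - Variable Cost)
Contribution margin = $32 - $17 = $15/unit
BEQ = ceil($73298 / $15/unit) = ceil(4886.53) = 4887 units

4887 units


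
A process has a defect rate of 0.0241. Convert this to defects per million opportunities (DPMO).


DPMO = defect_rate * 1000000 = 0.0241 * 1000000

24100


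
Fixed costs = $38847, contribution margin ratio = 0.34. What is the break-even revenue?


Formula: BER = Fixed Costs / Contribution Margin Ratio
BER = $38847 / 0.34
BER = $114255.88 (to the nearest cent)

$114255.88


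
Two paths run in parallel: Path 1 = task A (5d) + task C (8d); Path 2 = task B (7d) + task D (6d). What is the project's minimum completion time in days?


Path 1 = 5 + 8 = 13 days
Path 2 = 7 + 6 = 13 days
Duration = max(13, 13) = 13 days

13 days


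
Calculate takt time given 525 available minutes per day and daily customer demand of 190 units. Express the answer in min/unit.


Formula: Takt Time = Available Production Time / Customer Demand
Takt = 525 min/day / 190 units/day
Takt = 2.76 min/unit

2.76 min/unit


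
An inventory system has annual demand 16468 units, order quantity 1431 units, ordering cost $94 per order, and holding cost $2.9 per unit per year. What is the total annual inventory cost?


TC = 16468/1431 * 94 + 1431/2 * 2.9

$3156.71


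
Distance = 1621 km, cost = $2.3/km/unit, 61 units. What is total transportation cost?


TC = dist * cost * units = 1621 * 2.3 * 61 = $227426.30

$227426.30


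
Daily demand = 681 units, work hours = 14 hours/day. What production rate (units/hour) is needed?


Formula: Production Rate = Daily Demand / Available Hours
Rate = 681 units/day / 14 hours/day
Rate = 48.6 units/hour

48.6 units/hour


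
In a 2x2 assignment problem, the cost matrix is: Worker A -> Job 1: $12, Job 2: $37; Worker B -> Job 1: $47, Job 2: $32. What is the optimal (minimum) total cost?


Option 1: A->1 + B->2 = $12 + $32 = $44
Option 2: A->2 + B->1 = $37 + $47 = $84
Min cost = min($44, $84) = $44

$44


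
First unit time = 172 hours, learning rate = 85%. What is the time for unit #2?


Formula: T_n = T_1 * (learning_rate)^(log2(n)) where learning_rate = rate/100
Doublings = log2(2) = 1
T_n = 172 * 0.85^1
T_n = 172 * 0.85 = 146.2 hours

146.2 hours


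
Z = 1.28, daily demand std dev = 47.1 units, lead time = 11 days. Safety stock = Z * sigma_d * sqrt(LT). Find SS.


Formula: SS = z * sigma_d * sqrt(LT)
sqrt(LT) = sqrt(11) = 3.3166
SS = 1.28 * 47.1 * 3.3166
SS = 200.0 units

200.0 units


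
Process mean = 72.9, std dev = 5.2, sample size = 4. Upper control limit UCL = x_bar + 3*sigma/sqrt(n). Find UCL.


UCL = 72.9 + 3 * 5.2 / sqrt(4)

80.7


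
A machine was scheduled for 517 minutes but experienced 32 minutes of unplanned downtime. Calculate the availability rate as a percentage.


Formula: Availability = (Planned Time - Downtime) / Planned Time * 100
Uptime = 517 - 32 = 485 min
Availability = 485 / 517 * 100 = 93.8%

93.8%


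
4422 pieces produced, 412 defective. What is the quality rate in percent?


Formula: Quality Rate = Good Pieces / Total Pieces * 100
Good pieces = 4422 - 412 = 4010
QR = 4010 / 4422 * 100 = 90.7%

90.7%


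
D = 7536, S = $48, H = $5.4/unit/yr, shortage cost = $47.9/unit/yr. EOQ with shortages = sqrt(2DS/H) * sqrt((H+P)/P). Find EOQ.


Formula: EOQ* = sqrt(2DS/H) * sqrt((H+P)/P)
Base EOQ = sqrt(2*7536*48/5.4) = 366.02 units
Correction = sqrt((5.4+47.9)/47.9) = 1.05486
EOQ* = 366.02 * 1.05486 = 386.1 units

386.1 units


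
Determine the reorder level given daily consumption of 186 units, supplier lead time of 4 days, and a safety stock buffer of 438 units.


Formula: ROP = (Daily Demand * Lead Time) + Safety Stock
Demand during lead time = 186 * 4 = 744 units
ROP = 744 + 438 = 1182 units

1182 units


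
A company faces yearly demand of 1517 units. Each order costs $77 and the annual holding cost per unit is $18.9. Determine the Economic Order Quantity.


Formula: EOQ = sqrt(2 * D * S / H)
Numerator: 2 * 1517 * 77 = 233618
2DS/H = 233618 / 18.9 = 12360.7
EOQ = sqrt(12360.7) = 111.2 units

111.2 units


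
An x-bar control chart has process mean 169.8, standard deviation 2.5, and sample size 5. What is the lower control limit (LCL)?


LCL = 169.8 - 3 * 2.5 / sqrt(5)

166.45


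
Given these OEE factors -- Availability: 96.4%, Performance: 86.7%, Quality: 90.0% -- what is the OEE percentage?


Formula: OEE = Availability * Performance * Quality / 10000
A * P = 96.4% * 86.7% / 100 = 83.58%
OEE = 83.58% * 90.0% / 100 = 75.2%

75.2%


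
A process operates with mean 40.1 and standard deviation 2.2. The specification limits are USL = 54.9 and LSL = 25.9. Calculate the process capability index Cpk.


Cpu = (54.9 - 40.1) / (3 * 2.2) = 2.24
Cpl = (40.1 - 25.9) / (3 * 2.2) = 2.15
Cpk = min(2.24, 2.15) = 2.15

2.15


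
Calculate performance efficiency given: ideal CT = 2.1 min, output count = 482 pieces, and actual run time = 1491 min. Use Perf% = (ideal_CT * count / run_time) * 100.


Formula: Performance = (Ideal CT * Total Count) / Run Time * 100
Ideal output time = 2.1 * 482 = 1012.2 min
Performance = 1012.2 / 1491 * 100 = 67.9%

67.9%


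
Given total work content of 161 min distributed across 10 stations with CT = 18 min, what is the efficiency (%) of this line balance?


Formula: Efficiency = Sum of Task Times / (N_stations * CT) * 100
Total station capacity = 10 stations * 18 min = 180 min
Efficiency = 161 / 180 * 100 = 89.4%

89.4%


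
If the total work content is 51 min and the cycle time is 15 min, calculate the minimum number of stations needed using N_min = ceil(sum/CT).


Formula: N_min = ceil(Sum of Task Times / Cycle Time)
N_min = ceil(51 min / 15 min) = ceil(3.4)
N_min = 4 stations

4


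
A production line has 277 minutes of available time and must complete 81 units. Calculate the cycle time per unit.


Formula: CT = Available Time / Number of Units
CT = 277 min / 81 units
CT = 3.42 min/unit

3.42 min/unit


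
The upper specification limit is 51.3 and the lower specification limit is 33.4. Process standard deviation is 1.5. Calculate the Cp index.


Cp = (51.3 - 33.4) / (6 * 1.5)

1.99


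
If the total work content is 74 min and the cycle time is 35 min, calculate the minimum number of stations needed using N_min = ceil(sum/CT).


Formula: N_min = ceil(Sum of Task Times / Cycle Time)
N_min = ceil(74 min / 35 min) = ceil(2.1143)
N_min = 3 stations

3


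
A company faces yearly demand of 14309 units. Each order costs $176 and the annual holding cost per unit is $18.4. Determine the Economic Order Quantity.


Formula: EOQ = sqrt(2 * D * S / H)
Numerator: 2 * 14309 * 176 = 5036768
2DS/H = 5036768 / 18.4 = 273737.4
EOQ = sqrt(273737.4) = 523.2 units

523.2 units


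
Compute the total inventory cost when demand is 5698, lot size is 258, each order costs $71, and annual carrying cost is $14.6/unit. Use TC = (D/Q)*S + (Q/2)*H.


TC = 5698/258 * 71 + 258/2 * 14.6

$3451.45


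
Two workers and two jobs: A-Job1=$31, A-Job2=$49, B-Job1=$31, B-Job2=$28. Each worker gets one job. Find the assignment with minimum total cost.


Option 1: A->1 + B->2 = $31 + $28 = $59
Option 2: A->2 + B->1 = $49 + $31 = $80
Min cost = min($59, $80) = $59

$59


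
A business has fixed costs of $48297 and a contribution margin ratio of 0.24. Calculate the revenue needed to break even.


Formula: BER = Fixed Costs / Contribution Margin Ratio
BER = $48297 / 0.24
BER = $201237.50 (to the nearest cent)

$201237.50


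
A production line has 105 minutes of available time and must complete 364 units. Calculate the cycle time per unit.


Formula: CT = Available Time / Number of Units
CT = 105 min / 364 units
CT = 0.29 min/unit

0.29 min/unit


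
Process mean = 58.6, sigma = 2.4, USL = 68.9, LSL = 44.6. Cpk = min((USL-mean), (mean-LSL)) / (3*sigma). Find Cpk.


Cpu = (68.9 - 58.6) / (3 * 2.4) = 1.43
Cpl = (58.6 - 44.6) / (3 * 2.4) = 1.94
Cpk = min(1.43, 1.94) = 1.43

1.43


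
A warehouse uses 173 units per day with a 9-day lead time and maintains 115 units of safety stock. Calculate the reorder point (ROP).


Formula: ROP = (Daily Demand * Lead Time) + Safety Stock
Demand during lead time = 173 * 9 = 1557 units
ROP = 1557 + 115 = 1672 units

1672 units


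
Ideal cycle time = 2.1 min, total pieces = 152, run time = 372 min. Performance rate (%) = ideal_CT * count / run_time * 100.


Formula: Performance = (Ideal CT * Total Count) / Run Time * 100
Ideal output time = 2.1 * 152 = 319.2 min
Performance = 319.2 / 372 * 100 = 85.8%

85.8%


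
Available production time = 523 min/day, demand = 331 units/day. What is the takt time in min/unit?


Formula: Takt Time = Available Production Time / Customer Demand
Takt = 523 min/day / 331 units/day
Takt = 1.58 min/unit

1.58 min/unit


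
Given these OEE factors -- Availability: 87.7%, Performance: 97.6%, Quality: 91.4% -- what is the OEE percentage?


Formula: OEE = Availability * Performance * Quality / 10000
A * P = 87.7% * 97.6% / 100 = 85.6%
OEE = 85.6% * 91.4% / 100 = 78.2%

78.2%


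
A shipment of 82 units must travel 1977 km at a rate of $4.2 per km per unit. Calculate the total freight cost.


TC = dist * cost * units = 1977 * 4.2 * 82 = $680878.80

$680878.80


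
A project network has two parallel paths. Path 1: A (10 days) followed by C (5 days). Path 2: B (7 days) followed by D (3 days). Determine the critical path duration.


Path 1 = 10 + 5 = 15 days
Path 2 = 7 + 3 = 10 days
Duration = max(15, 10) = 15 days

15 days


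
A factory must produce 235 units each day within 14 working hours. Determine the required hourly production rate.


Formula: Production Rate = Daily Demand / Available Hours
Rate = 235 units/day / 14 hours/day
Rate = 16.8 units/hour

16.8 units/hour


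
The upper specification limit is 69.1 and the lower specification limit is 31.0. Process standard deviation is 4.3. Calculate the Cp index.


Cp = (69.1 - 31.0) / (6 * 4.3)

1.48


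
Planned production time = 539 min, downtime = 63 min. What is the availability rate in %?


Formula: Availability = (Planned Time - Downtime) / Planned Time * 100
Uptime = 539 - 63 = 476 min
Availability = 476 / 539 * 100 = 88.3%

88.3%


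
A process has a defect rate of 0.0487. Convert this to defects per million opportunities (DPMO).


DPMO = defect_rate * 1000000 = 0.0487 * 1000000

48700


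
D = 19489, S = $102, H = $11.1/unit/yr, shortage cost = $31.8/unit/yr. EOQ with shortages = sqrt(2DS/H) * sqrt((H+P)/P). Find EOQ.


Formula: EOQ* = sqrt(2DS/H) * sqrt((H+P)/P)
Base EOQ = sqrt(2*19489*102/11.1) = 598.48 units
Correction = sqrt((11.1+31.8)/31.8) = 1.16149
EOQ* = 598.48 * 1.16149 = 695.1 units

695.1 units


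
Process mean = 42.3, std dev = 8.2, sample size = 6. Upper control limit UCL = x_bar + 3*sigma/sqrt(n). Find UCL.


UCL = 42.3 + 3 * 8.2 / sqrt(6)

52.34


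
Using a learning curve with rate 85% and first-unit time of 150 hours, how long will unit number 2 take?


Formula: T_n = T_1 * (learning_rate)^(log2(n)) where learning_rate = rate/100
Doublings = log2(2) = 1
T_n = 150 * 0.85^1
T_n = 150 * 0.85 = 127.5 hours

127.5 hours


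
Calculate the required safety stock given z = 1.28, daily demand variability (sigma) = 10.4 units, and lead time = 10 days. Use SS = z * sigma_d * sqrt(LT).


Formula: SS = z * sigma_d * sqrt(LT)
sqrt(LT) = sqrt(10) = 3.1623
SS = 1.28 * 10.4 * 3.1623
SS = 42.1 units

42.1 units


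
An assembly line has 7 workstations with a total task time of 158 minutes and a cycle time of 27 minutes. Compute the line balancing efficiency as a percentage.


Formula: Efficiency = Sum of Task Times / (N_stations * CT) * 100
Total station capacity = 7 stations * 27 min = 189 min
Efficiency = 158 / 189 * 100 = 83.6%

83.6%


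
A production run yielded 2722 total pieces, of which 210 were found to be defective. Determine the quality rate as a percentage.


Formula: Quality Rate = Good Pieces / Total Pieces * 100
Good pieces = 2722 - 210 = 2512
QR = 2512 / 2722 * 100 = 92.3%

92.3%


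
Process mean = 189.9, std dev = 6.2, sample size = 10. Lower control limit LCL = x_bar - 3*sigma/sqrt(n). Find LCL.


LCL = 189.9 - 3 * 6.2 / sqrt(10)

184.02


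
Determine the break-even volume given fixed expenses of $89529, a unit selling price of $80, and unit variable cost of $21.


Formula: BEQ = Fixed Costs / (Price - Variable Cost)
Contribution margin = $80 - $21 = $59/unit
BEQ = ceil($89529 / $59/unit) = ceil(1517.44) = 1518 units

1518 units


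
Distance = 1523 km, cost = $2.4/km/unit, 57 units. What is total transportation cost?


TC = dist * cost * units = 1523 * 2.4 * 57 = $208346.40

$208346.40


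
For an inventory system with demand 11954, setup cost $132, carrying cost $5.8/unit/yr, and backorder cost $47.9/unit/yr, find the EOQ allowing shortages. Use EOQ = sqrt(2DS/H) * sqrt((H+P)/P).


Formula: EOQ* = sqrt(2DS/H) * sqrt((H+P)/P)
Base EOQ = sqrt(2*11954*132/5.8) = 737.64 units
Correction = sqrt((5.8+47.9)/47.9) = 1.05881
EOQ* = 737.64 * 1.05881 = 781.0 units

781.0 units


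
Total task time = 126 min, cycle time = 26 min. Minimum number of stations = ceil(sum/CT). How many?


Formula: N_min = ceil(Sum of Task Times / Cycle Time)
N_min = ceil(126 min / 26 min) = ceil(4.8462)
N_min = 5 stations

5


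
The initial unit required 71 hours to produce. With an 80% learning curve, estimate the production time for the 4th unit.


Formula: T_n = T_1 * (learning_rate)^(log2(n)) where learning_rate = rate/100
Doublings = log2(4) = 2
T_n = 71 * 0.8^2
T_n = 71 * 0.64 = 45.4 hours

45.4 hours


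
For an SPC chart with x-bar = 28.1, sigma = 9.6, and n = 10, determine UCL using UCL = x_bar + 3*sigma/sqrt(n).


UCL = 28.1 + 3 * 9.6 / sqrt(10)

37.21


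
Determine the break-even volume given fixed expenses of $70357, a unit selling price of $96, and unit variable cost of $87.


Formula: BEQ = Fixed Costs / (Price - Variable Cost)
Contribution margin = $96 - $87 = $9/unit
BEQ = ceil($70357 / $9/unit) = ceil(7817.44) = 7818 units

7818 units


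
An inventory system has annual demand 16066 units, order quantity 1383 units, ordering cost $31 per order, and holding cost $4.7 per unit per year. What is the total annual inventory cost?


TC = 16066/1383 * 31 + 1383/2 * 4.7

$3610.17


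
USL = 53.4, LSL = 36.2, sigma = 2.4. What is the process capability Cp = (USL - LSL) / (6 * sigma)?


Cp = (53.4 - 36.2) / (6 * 2.4)

1.19


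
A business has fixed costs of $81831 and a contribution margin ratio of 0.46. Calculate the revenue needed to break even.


Formula: BER = Fixed Costs / Contribution Margin Ratio
BER = $81831 / 0.46
BER = $177893.48 (to the nearest cent)

$177893.48


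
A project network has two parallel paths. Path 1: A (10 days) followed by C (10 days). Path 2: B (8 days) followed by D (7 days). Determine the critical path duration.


Path 1 = 10 + 10 = 20 days
Path 2 = 8 + 7 = 15 days
Duration = max(20, 15) = 20 days

20 days


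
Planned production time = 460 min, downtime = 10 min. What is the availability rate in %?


Formula: Availability = (Planned Time - Downtime) / Planned Time * 100
Uptime = 460 - 10 = 450 min
Availability = 450 / 460 * 100 = 97.8%

97.8%


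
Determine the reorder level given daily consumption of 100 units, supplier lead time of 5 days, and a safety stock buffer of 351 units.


Formula: ROP = (Daily Demand * Lead Time) + Safety Stock
Demand during lead time = 100 * 5 = 500 units
ROP = 500 + 351 = 851 units

851 units


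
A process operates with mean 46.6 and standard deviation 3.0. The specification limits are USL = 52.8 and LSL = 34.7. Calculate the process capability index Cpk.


Cpu = (52.8 - 46.6) / (3 * 3.0) = 0.69
Cpl = (46.6 - 34.7) / (3 * 3.0) = 1.32
Cpk = min(0.69, 1.32) = 0.69

0.69


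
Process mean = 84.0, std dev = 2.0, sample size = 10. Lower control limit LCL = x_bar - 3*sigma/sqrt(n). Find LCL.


LCL = 84.0 - 3 * 2.0 / sqrt(10)

82.1


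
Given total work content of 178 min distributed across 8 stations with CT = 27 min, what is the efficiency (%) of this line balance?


Formula: Efficiency = Sum of Task Times / (N_stations * CT) * 100
Total station capacity = 8 stations * 27 min = 216 min
Efficiency = 178 / 216 * 100 = 82.4%

82.4%


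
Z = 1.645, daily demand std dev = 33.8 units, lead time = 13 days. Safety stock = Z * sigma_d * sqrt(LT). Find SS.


Formula: SS = z * sigma_d * sqrt(LT)
sqrt(LT) = sqrt(13) = 3.6056
SS = 1.645 * 33.8 * 3.6056
SS = 200.5 units

200.5 units


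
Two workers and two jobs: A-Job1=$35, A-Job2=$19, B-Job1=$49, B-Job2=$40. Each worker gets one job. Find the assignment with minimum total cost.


Option 1: A->1 + B->2 = $35 + $40 = $75
Option 2: A->2 + B->1 = $19 + $49 = $68
Min cost = min($75, $68) = $68

$68


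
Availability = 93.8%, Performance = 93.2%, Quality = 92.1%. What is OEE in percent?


Formula: OEE = Availability * Performance * Quality / 10000
A * P = 93.8% * 93.2% / 100 = 87.42%
OEE = 87.42% * 92.1% / 100 = 80.5%

80.5%


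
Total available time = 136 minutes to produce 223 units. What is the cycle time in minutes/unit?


Formula: CT = Available Time / Number of Units
CT = 136 min / 223 units
CT = 0.61 min/unit

0.61 min/unit


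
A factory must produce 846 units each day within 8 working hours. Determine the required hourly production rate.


Formula: Production Rate = Daily Demand / Available Hours
Rate = 846 units/day / 8 hours/day
Rate = 105.8 units/hour

105.8 units/hour


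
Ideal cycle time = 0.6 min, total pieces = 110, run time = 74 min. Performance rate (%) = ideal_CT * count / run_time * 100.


Formula: Performance = (Ideal CT * Total Count) / Run Time * 100
Ideal output time = 0.6 * 110 = 66.0 min
Performance = 66.0 / 74 * 100 = 89.2%

89.2%


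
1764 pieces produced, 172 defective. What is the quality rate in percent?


Formula: Quality Rate = Good Pieces / Total Pieces * 100
Good pieces = 1764 - 172 = 1592
QR = 1592 / 1764 * 100 = 90.2%

90.2%


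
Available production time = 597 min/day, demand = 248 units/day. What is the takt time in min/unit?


Formula: Takt Time = Available Production Time / Customer Demand
Takt = 597 min/day / 248 units/day
Takt = 2.41 min/unit

2.41 min/unit


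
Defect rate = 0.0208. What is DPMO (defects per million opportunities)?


DPMO = defect_rate * 1000000 = 0.0208 * 1000000

20800


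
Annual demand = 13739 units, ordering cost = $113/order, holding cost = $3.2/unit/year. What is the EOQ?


Formula: EOQ = sqrt(2 * D * S / H)
Numerator: 2 * 13739 * 113 = 3105014
2DS/H = 3105014 / 3.2 = 970316.9
EOQ = sqrt(970316.9) = 985.0 units

985.0 units


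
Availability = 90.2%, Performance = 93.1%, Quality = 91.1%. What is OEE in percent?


Formula: OEE = Availability * Performance * Quality / 10000
A * P = 90.2% * 93.1% / 100 = 83.98%
OEE = 83.98% * 91.1% / 100 = 76.5%

76.5%


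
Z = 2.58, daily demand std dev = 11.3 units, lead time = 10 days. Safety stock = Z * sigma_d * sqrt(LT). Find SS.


Formula: SS = z * sigma_d * sqrt(LT)
sqrt(LT) = sqrt(10) = 3.1623
SS = 2.58 * 11.3 * 3.1623
SS = 92.2 units

92.2 units


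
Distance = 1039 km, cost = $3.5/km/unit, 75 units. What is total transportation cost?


TC = dist * cost * units = 1039 * 3.5 * 75 = $272737.50

$272737.50


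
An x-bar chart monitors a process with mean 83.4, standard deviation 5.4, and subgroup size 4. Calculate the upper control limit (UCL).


UCL = 83.4 + 3 * 5.4 / sqrt(4)

91.5


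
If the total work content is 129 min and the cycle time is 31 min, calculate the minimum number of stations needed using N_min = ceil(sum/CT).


Formula: N_min = ceil(Sum of Task Times / Cycle Time)
N_min = ceil(129 min / 31 min) = ceil(4.1613)
N_min = 5 stations

5


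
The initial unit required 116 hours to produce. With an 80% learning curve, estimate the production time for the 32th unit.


Formula: T_n = T_1 * (learning_rate)^(log2(n)) where learning_rate = rate/100
Doublings = log2(32) = 5
T_n = 116 * 0.8^5
T_n = 116 * 0.3277 = 38.0 hours

38.0 hours


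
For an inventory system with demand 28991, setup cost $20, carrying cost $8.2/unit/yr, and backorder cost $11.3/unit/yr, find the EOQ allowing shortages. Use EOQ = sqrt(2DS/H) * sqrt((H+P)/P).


Formula: EOQ* = sqrt(2DS/H) * sqrt((H+P)/P)
Base EOQ = sqrt(2*28991*20/8.2) = 376.06 units
Correction = sqrt((8.2+11.3)/11.3) = 1.31365
EOQ* = 376.06 * 1.31365 = 494.0 units

494.0 units


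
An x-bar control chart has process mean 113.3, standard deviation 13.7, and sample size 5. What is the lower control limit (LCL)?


LCL = 113.3 - 3 * 13.7 / sqrt(5)

94.92


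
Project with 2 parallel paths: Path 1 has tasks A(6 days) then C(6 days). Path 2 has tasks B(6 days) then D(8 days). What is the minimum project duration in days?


Path 1 = 6 + 6 = 12 days
Path 2 = 6 + 8 = 14 days
Duration = max(12, 14) = 14 days

14 days


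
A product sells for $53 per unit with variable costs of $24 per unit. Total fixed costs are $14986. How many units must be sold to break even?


Formula: BEQ = Fixed Costs / (Price - Variable Cost)
Contribution margin = $53 - $24 = $29/unit
BEQ = ceil($14986 / $29/unit) = ceil(516.76) = 517 units

517 units


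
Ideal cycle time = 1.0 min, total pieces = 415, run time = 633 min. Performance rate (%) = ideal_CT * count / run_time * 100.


Formula: Performance = (Ideal CT * Total Count) / Run Time * 100
Ideal output time = 1.0 * 415 = 415.0 min
Performance = 415.0 / 633 * 100 = 65.6%

65.6%


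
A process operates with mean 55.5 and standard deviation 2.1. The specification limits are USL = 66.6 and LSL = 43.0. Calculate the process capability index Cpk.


Cpu = (66.6 - 55.5) / (3 * 2.1) = 1.76
Cpl = (55.5 - 43.0) / (3 * 2.1) = 1.98
Cpk = min(1.76, 1.98) = 1.76

1.76


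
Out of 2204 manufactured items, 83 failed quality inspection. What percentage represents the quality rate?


Formula: Quality Rate = Good Pieces / Total Pieces * 100
Good pieces = 2204 - 83 = 2121
QR = 2121 / 2204 * 100 = 96.2%

96.2%


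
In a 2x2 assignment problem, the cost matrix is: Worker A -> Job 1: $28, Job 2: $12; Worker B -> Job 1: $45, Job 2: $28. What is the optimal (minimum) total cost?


Option 1: A->1 + B->2 = $28 + $28 = $56
Option 2: A->2 + B->1 = $12 + $45 = $57
Min cost = min($56, $57) = $56

$56


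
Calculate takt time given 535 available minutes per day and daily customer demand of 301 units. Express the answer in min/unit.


Formula: Takt Time = Available Production Time / Customer Demand
Takt = 535 min/day / 301 units/day
Takt = 1.78 min/unit

1.78 min/unit


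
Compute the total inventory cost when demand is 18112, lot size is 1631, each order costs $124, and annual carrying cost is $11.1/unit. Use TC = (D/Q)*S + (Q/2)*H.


TC = 18112/1631 * 124 + 1631/2 * 11.1

$10429.05


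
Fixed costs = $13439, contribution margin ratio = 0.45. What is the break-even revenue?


Formula: BER = Fixed Costs / Contribution Margin Ratio
BER = $13439 / 0.45
BER = $29864.44 (to the nearest cent)

$29864.44


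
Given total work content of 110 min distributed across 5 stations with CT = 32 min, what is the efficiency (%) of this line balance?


Formula: Efficiency = Sum of Task Times / (N_stations * CT) * 100
Total station capacity = 5 stations * 32 min = 160 min
Efficiency = 110 / 160 * 100 = 68.8%

68.8%


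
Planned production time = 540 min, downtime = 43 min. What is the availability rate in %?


Formula: Availability = (Planned Time - Downtime) / Planned Time * 100
Uptime = 540 - 43 = 497 min
Availability = 497 / 540 * 100 = 92.0%

92.0%


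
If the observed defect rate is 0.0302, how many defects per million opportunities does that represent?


DPMO = defect_rate * 1000000 = 0.0302 * 1000000

30200


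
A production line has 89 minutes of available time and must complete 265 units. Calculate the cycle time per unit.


Formula: CT = Available Time / Number of Units
CT = 89 min / 265 units
CT = 0.34 min/unit

0.34 min/unit


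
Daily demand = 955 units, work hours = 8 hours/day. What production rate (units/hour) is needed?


Formula: Production Rate = Daily Demand / Available Hours
Rate = 955 units/day / 8 hours/day
Rate = 119.4 units/hour

119.4 units/hour


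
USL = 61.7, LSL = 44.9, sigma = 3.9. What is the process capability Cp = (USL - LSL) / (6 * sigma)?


Cp = (61.7 - 44.9) / (6 * 3.9)

0.72


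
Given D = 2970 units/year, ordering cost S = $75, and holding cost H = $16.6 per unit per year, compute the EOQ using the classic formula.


Formula: EOQ = sqrt(2 * D * S / H)
Numerator: 2 * 2970 * 75 = 445500
2DS/H = 445500 / 16.6 = 26837.3
EOQ = sqrt(26837.3) = 163.8 units

163.8 units


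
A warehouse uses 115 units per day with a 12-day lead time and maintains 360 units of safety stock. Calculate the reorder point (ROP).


Formula: ROP = (Daily Demand * Lead Time) + Safety Stock
Demand during lead time = 115 * 12 = 1380 units
ROP = 1380 + 360 = 1740 units

1740 units


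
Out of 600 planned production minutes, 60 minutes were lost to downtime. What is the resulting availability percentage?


Formula: Availability = (Planned Time - Downtime) / Planned Time * 100
Uptime = 600 - 60 = 540 min
Availability = 540 / 600 * 100 = 90.0%

90.0%


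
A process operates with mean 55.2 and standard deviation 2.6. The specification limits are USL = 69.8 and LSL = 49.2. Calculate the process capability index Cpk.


Cpu = (69.8 - 55.2) / (3 * 2.6) = 1.87
Cpl = (55.2 - 49.2) / (3 * 2.6) = 0.77
Cpk = min(1.87, 0.77) = 0.77

0.77


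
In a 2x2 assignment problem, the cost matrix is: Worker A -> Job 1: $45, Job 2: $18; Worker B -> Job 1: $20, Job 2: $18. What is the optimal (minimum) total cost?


Option 1: A->1 + B->2 = $45 + $18 = $63
Option 2: A->2 + B->1 = $18 + $20 = $38
Min cost = min($63, $38) = $38

$38


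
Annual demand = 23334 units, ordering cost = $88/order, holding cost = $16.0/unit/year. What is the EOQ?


Formula: EOQ = sqrt(2 * D * S / H)
Numerator: 2 * 23334 * 88 = 4106784
2DS/H = 4106784 / 16.0 = 256674.0
EOQ = sqrt(256674.0) = 506.6 units

506.6 units


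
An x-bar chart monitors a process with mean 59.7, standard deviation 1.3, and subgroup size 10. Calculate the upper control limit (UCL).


UCL = 59.7 + 3 * 1.3 / sqrt(10)

60.93


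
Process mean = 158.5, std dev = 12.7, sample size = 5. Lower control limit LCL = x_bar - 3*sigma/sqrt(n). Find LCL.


LCL = 158.5 - 3 * 12.7 / sqrt(5)

141.46


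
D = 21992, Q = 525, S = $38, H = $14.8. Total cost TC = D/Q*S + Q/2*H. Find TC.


TC = 21992/525 * 38 + 525/2 * 14.8

$5476.80


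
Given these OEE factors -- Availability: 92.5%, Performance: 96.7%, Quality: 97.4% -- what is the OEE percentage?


Formula: OEE = Availability * Performance * Quality / 10000
A * P = 92.5% * 96.7% / 100 = 89.45%
OEE = 89.45% * 97.4% / 100 = 87.1%

87.1%


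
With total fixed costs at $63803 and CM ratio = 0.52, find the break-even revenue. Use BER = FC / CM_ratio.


Formula: BER = Fixed Costs / Contribution Margin Ratio
BER = $63803 / 0.52
BER = $122698.08 (to the nearest cent)

$122698.08


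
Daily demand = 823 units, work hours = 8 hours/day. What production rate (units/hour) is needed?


Formula: Production Rate = Daily Demand / Available Hours
Rate = 823 units/day / 8 hours/day
Rate = 102.9 units/hour

102.9 units/hour


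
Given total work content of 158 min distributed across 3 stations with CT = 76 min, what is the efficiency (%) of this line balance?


Formula: Efficiency = Sum of Task Times / (N_stations * CT) * 100
Total station capacity = 3 stations * 76 min = 228 min
Efficiency = 158 / 228 * 100 = 69.3%

69.3%


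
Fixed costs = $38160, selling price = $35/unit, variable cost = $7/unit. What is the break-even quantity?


Formula: BEQ = Fixed Costs / (Price - Variable Cost)
Contribution margin = $35 - $7 = $28/unit
BEQ = ceil($38160 / $28/unit) = ceil(1362.86) = 1363 units

1363 units


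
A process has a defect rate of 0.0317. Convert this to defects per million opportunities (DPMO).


DPMO = defect_rate * 1000000 = 0.0317 * 1000000

31700


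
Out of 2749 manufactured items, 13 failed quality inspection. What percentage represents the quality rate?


Formula: Quality Rate = Good Pieces / Total Pieces * 100
Good pieces = 2749 - 13 = 2736
QR = 2736 / 2749 * 100 = 99.5%

99.5%


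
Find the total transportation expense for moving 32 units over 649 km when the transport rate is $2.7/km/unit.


TC = dist * cost * units = 649 * 2.7 * 32 = $56073.60

$56073.60


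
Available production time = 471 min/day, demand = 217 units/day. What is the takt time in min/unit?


Formula: Takt Time = Available Production Time / Customer Demand
Takt = 471 min/day / 217 units/day
Takt = 2.17 min/unit

2.17 min/unit


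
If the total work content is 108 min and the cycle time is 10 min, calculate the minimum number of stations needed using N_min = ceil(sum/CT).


Formula: N_min = ceil(Sum of Task Times / Cycle Time)
N_min = ceil(108 min / 10 min) = ceil(10.8)
N_min = 11 stations

11


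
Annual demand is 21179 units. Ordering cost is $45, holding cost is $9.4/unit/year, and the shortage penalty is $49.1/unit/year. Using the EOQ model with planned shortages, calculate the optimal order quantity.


Formula: EOQ* = sqrt(2DS/H) * sqrt((H+P)/P)
Base EOQ = sqrt(2*21179*45/9.4) = 450.31 units
Correction = sqrt((9.4+49.1)/49.1) = 1.09153
EOQ* = 450.31 * 1.09153 = 491.5 units

491.5 units


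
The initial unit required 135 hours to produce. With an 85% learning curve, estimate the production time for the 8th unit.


Formula: T_n = T_1 * (learning_rate)^(log2(n)) where learning_rate = rate/100
Doublings = log2(8) = 3
T_n = 135 * 0.85^3
T_n = 135 * 0.6141 = 82.9 hours

82.9 hours


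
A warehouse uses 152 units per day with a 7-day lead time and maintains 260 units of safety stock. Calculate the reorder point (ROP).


Formula: ROP = (Daily Demand * Lead Time) + Safety Stock
Demand during lead time = 152 * 7 = 1064 units
ROP = 1064 + 260 = 1324 units

1324 units


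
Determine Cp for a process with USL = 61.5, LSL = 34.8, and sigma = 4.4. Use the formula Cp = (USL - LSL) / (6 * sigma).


Cp = (61.5 - 34.8) / (6 * 4.4)

1.01


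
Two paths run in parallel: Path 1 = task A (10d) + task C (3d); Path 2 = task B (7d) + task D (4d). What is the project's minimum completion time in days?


Path 1 = 10 + 3 = 13 days
Path 2 = 7 + 4 = 11 days
Duration = max(13, 11) = 13 days

13 days


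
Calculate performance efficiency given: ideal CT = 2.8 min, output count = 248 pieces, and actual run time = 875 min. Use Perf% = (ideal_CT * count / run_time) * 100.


Formula: Performance = (Ideal CT * Total Count) / Run Time * 100
Ideal output time = 2.8 * 248 = 694.4 min
Performance = 694.4 / 875 * 100 = 79.4%

79.4%


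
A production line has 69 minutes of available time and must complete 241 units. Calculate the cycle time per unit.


Formula: CT = Available Time / Number of Units
CT = 69 min / 241 units
CT = 0.29 min/unit

0.29 min/unit


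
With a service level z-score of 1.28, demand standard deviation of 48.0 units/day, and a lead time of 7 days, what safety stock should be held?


Formula: SS = z * sigma_d * sqrt(LT)
sqrt(LT) = sqrt(7) = 2.6458
SS = 1.28 * 48.0 * 2.6458
SS = 162.6 units

162.6 units


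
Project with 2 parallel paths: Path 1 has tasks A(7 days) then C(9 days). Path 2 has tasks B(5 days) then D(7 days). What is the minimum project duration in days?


Path 1 = 7 + 9 = 16 days
Path 2 = 5 + 7 = 12 days
Duration = max(16, 12) = 16 days

16 days


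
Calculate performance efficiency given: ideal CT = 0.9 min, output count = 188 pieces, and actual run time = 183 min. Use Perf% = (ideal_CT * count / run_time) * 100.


Formula: Performance = (Ideal CT * Total Count) / Run Time * 100
Ideal output time = 0.9 * 188 = 169.2 min
Performance = 169.2 / 183 * 100 = 92.5%

92.5%


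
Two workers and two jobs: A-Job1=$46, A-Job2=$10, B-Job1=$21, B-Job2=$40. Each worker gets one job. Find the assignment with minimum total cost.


Option 1: A->1 + B->2 = $46 + $40 = $86
Option 2: A->2 + B->1 = $10 + $21 = $31
Min cost = min($86, $31) = $31

$31


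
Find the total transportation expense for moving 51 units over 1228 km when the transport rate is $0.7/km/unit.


TC = dist * cost * units = 1228 * 0.7 * 51 = $43839.60

$43839.60


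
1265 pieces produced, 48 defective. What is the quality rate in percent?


Formula: Quality Rate = Good Pieces / Total Pieces * 100
Good pieces = 1265 - 48 = 1217
QR = 1217 / 1265 * 100 = 96.2%

96.2%


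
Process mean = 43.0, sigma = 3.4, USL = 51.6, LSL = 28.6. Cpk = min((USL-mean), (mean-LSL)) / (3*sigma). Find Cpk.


Cpu = (51.6 - 43.0) / (3 * 3.4) = 0.84
Cpl = (43.0 - 28.6) / (3 * 3.4) = 1.41
Cpk = min(0.84, 1.41) = 0.84

0.84
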